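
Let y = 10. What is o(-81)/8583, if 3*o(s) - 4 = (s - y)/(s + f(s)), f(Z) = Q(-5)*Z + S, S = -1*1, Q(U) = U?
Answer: 1201/8316927 ≈ 0.00014440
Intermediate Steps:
S = -1
f(Z) = -1 - 5*Z (f(Z) = -5*Z - 1 = -1 - 5*Z)
o(s) = 4/3 + (-10 + s)/(3*(-1 - 4*s)) (o(s) = 4/3 + ((s - 1*10)/(s + (-1 - 5*s)))/3 = 4/3 + ((s - 10)/(-1 - 4*s))/3 = 4/3 + ((-10 + s)/(-1 - 4*s))/3 = 4/3 + (-10 + s)/(3*(-1 - 4*s)))
o(-81)/8583 = ((14 + 15*(-81))/(3*(1 + 4*(-81))))/8583 = ((14 - 1215)/(3*(1 - 324)))*(1/8583) = ((⅓)*(-1201)/(-323))*(1/8583) = ((⅓)*(-1/323)*(-1201))*(1/8583) = (1201/969)*(1/8583) = 1201/8316927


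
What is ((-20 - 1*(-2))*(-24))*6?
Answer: 2592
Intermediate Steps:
((-20 - 1*(-2))*(-24))*6 = ((-20 + 2)*(-24))*6 = -18*(-24)*6 = 432*6 = 2592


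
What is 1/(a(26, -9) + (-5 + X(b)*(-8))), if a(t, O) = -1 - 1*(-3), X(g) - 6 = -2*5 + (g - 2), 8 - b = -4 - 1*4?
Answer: -1/83 ≈ -0.012048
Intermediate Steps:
b = 16 (b = 8 - (-4 - 1*4) = 8 - (-4 - 4) = 8 - 1*(-8) = 8 + 8 = 16)
X(g) = -6 + g (X(g) = 6 + (-2*5 + (g - 2)) = 6 + (-10 + (-2 + g)) = 6 + (-12 + g) = -6 + g)
a(t, O) = 2 (a(t, O) = -1 + 3 = 2)
1/(a(26, -9) + (-5 + X(b)*(-8))) = 1/(2 + (-5 + (-6 + 16)*(-8))) = 1/(2 + (-5 + 10*(-8))) = 1/(2 + (-5 - 80)) = 1/(2 - 85) = 1/(-83) = -1/83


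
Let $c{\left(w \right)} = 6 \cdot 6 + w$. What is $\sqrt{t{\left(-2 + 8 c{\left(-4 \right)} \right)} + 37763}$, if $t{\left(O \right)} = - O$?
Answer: $\sqrt{37509} \approx 193.67$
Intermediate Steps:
$c{\left(w \right)} = 36 + w$
$\sqrt{t{\left(-2 + 8 c{\left(-4 \right)} \right)} + 37763} = \sqrt{- (-2 + 8 \left(36 - 4\right)) + 37763} = \sqrt{- (-2 + 8 \cdot 32) + 37763} = \sqrt{- (-2 + 256) + 37763} = \sqrt{\left(-1\right) 254 + 37763} = \sqrt{-254 + 37763} = \sqrt{37509}$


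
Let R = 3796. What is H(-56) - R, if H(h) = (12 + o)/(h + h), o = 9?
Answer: -60739/16 ≈ -3796.2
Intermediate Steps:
H(h) = 21/(2*h) (H(h) = (12 + 9)/(h + h) = 21/((2*h)) = 21*(1/(2*h)) = 21/(2*h))
H(-56) - R = (21/2)/(-56) - 1*3796 = (21/2)*(-1/56) - 3796 = -3/16 - 3796 = -60739/16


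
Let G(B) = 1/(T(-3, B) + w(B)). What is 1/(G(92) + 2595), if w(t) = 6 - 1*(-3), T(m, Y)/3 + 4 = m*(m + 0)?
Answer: 24/62281 ≈ 0.00038535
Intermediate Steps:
T(m, Y) = -12 + 3*m**2 (T(m, Y) = -12 + 3*(m*(m + 0)) = -12 + 3*(m*m) = -12 + 3*m**2)
w(t) = 9 (w(t) = 6 + 3 = 9)
G(B) = 1/24 (G(B) = 1/((-12 + 3*(-3)**2) + 9) = 1/((-12 + 3*9) + 9) = 1/((-12 + 27) + 9) = 1/(15 + 9) = 1/24)
1/(G(92) + 2595) = 1/(1/24 + 2595) = 1/(62281/24) = 24/62281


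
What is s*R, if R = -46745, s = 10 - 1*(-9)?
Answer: -888155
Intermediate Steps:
s = 19 (s = 10 + 9 = 19)
s*R = 19*(-46745) = -888155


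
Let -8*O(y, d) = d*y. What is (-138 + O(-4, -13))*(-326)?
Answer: 47107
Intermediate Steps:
O(y, d) = -d*y/8
(-138 + O(-4, -13))*(-326) = (-138 - ⅛*(-13)*(-4))*(-326) = (-138 - 13/2)*(-326) = -289/2*(-326) = 47107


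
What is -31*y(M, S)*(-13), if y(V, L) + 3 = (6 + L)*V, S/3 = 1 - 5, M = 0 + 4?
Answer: -10881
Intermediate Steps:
M = 4
S = -12 (S = 3*(1 - 5) = 3*(-4) = -12)
y(V, L) = -3 + V*(6 + L) (y(V, L) = -3 + (6 + L)*V = -3 + V*(6 + L))
-31*y(M, S)*(-13) = -31*(-3 + 6*4 - 12*4)*(-13) = -31*(-3 + 24 - 48)*(-13) = -31*(-27)*(-13) = 837*(-13) = -10881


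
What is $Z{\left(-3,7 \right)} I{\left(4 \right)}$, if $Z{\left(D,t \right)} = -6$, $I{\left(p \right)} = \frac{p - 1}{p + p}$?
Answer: $- \frac{9}{4} \approx -2.25$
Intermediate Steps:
$I{\left(p \right)} = \frac{-1 + p}{2 p}$
$Z{\left(-3,7 \right)} I{\left(4 \right)} = - 6 \frac{-1 + 4}{2 \cdot 4} = - 6 \cdot \frac{1}{2} \cdot \frac{1}{4} \cdot 3 = \left(-6\right) \frac{3}{8} = - \frac{9}{4}$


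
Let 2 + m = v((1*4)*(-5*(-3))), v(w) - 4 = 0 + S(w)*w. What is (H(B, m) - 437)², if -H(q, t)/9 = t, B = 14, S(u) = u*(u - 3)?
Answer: 3412351035025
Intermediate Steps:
S(u) = u*(-3 + u)
v(w) = 4 + w²*(-3 + w) (v(w) = 4 + (0 + (w*(-3 + w))*w) = 4 + (0 + w²*(-3 + w)) = 4 + w²*(-3 + w))
m = 205202 (m = -2 + (4 + ((1*4)*(-5*(-3)))²*(-3 + (1*4)*(-5*(-3)))) = -2 + (4 + (4*15)²*(-3 + 4*15)) = -2 + (4 + 60²*(-3 + 60)) = -2 + (4 + 3600*57) = -2 + (4 + 205200) = -2 + 205204 = 205202)
H(q, t) = -9*t
(H(B, m) - 437)² = (-9*205202 - 437)² = (-1846818 - 437)² = (-1847255)² = 3412351035025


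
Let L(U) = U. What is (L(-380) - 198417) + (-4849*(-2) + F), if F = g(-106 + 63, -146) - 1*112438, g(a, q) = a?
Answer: -301580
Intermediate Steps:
F = -112481 (F = (-106 + 63) - 1*112438 = -43 - 112438 = -112481)
(L(-380) - 198417) + (-4849*(-2) + F) = (-380 - 198417) + (-4849*(-2) - 112481) = -198797 + (9698 - 112481) = -198797 - 102783 = -301580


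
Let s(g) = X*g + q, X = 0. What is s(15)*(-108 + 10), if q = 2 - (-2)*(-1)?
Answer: 0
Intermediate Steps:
q = 0 (q = 2 - 1*2 = 2 - 2 = 0)
s(g) = 0 (s(g) = 0*g + 0 = 0 + 0 = 0)
s(15)*(-108 + 10) = 0*(-108 + 10) = 0*(-98) = 0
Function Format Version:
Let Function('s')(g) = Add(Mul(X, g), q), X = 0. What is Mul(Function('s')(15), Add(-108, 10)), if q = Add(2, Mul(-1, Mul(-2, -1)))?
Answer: 0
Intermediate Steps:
q = 0 (q = Add(2, Mul(-1, 2)) = Add(2, -2) = 0)
Function('s')(g) = 0 (Function('s')(g) = Add(Mul(0, g), 0) = Add(0, 0) = 0)
Mul(Function('s')(15), Add(-108, 10)) = Mul(0, Add(-108, 10)) = Mul(0, -98) = 0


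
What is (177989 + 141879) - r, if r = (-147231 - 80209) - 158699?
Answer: 706007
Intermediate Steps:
r = -386139 (r = -227440 - 158699 = -386139)
(177989 + 141879) - r = (177989 + 141879) - 1*(-386139) = 319868 + 386139 = 706007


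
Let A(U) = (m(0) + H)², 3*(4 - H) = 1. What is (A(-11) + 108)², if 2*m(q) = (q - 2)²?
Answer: 1590121/81 ≈ 19631.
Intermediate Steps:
m(q) = (-2 + q)²/2 (m(q) = (q - 2)²/2 = (-2 + q)²/2)
H = 11/3 (H = 4 - ⅓*1 = 4 - ⅓ = 11/3 ≈ 3.6667)
A(U) = 289/9 (A(U) = ((-2 + 0)²/2 + 11/3)² = ((½)*(-2)² + 11/3)² = ((½)*4 + 11/3)² = (2 + 11/3)² = (17/3)² = 289/9)
(A(-11) + 108)² = (289/9 + 108)² = (1261/9)² = 1590121/81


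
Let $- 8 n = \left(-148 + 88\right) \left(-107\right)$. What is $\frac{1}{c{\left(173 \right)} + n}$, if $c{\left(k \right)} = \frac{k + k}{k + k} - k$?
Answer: $- \frac{2}{1949} \approx -0.0010262$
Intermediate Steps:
$c{\left(k \right)} = 1 - k$ ($c{\left(k \right)} = \frac{2 k}{2 k} - k = 2 k \frac{1}{2 k} - k = 1 - k$)
$n = - \frac{1605}{2}$ ($n = - \frac{\left(-148 + 88\right) \left(-107\right)}{8} = - \frac{\left(-60\right) \left(-107\right)}{8} = \left(- \frac{1}{8}\right) 6420 = - \frac{1605}{2} \approx -802.5$)
$\frac{1}{c{\left(173 \right)} + n} = \frac{1}{\left(1 - 173\right) - \frac{1605}{2}} = \frac{1}{-172 - \frac{1605}{2}} = \frac{1}{- \frac{1949}{2}} = - \frac{2}{1949}$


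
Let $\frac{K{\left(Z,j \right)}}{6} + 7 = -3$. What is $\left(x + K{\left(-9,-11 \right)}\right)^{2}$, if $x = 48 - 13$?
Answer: $625$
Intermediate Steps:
$K{\left(Z,j \right)} = -60$ ($K{\left(Z,j \right)} = -42 + 6 \left(-3\right) = -42 - 18 = -60$)
$x = 35$ ($x = 48 - 13 = 35$)
$\left(x + K{\left(-9,-11 \right)}\right)^{2} = \left(35 - 60\right)^{2} = \left(-25\right)^{2} = 625$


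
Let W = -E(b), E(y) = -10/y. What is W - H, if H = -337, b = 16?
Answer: 2701/8 ≈ 337.63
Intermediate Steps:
W = 5/8 (W = -(-10)/16 = -1*(-5/8) = 5/8 ≈ 0.62500)
W - H = 5/8 - 1*(-337) = 5/8 + 337 = 2701/8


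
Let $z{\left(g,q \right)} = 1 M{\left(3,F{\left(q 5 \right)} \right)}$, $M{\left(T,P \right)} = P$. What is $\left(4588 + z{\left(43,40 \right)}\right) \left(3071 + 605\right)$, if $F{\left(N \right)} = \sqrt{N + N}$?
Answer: $16939008$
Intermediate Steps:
$F{\left(N \right)} = \sqrt{2} \sqrt{N}$ ($F{\left(N \right)} = \sqrt{2 N} = \sqrt{2} \sqrt{N}$)
$z{\left(g,q \right)} = \sqrt{10} \sqrt{q}$ ($z{\left(g,q \right)} = 1 \sqrt{2} \sqrt{q 5} = 1 \sqrt{2} \sqrt{5 q} = 1 \sqrt{2} \sqrt{5} \sqrt{q} = 1 \sqrt{10} \sqrt{q} = \sqrt{10} \sqrt{q}$)
$\left(4588 + z{\left(43,40 \right)}\right) \left(3071 + 605\right) = \left(4588 + \sqrt{10} \sqrt{40}\right) \left(3071 + 605\right) = \left(4588 + \sqrt{10} \cdot 2 \sqrt{10}\right) 3676 = \left(4588 + 20\right) 3676 = 4608 \cdot 3676 = 16939008$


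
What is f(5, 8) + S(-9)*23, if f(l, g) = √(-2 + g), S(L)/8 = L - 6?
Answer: -2760 + √6 ≈ -2757.6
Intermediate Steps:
S(L) = -48 + 8*L (S(L) = 8*(L - 6) = 8*(-6 + L) = -48 + 8*L)
f(5, 8) + S(-9)*23 = √(-2 + 8) + (-48 + 8*(-9))*23 = √6 + (-48 - 72)*23 = √6 - 120*23 = √6 - 2760 = -2760 + √6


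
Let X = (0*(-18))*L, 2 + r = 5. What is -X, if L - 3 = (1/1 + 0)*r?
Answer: 0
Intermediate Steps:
r = 3 (r = -2 + 5 = 3)
L = 6 (L = 3 + (1/1 + 0)*3 = 3 + (1 + 0)*3 = 3 + 1*3 = 3 + 3 = 6)
X = 0 (X = (0*(-18))*6 = 0*6 = 0)
-X = -1*0 = 0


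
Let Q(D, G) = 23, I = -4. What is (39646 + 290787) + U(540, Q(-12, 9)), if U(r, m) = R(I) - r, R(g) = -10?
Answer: 329883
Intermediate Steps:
U(r, m) = -10 - r
(39646 + 290787) + U(540, Q(-12, 9)) = (39646 + 290787) + (-10 - 1*540) = 330433 + (-10 - 540) = 330433 - 550 = 329883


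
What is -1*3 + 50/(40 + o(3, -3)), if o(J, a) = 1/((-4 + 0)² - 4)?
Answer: -843/481 ≈ -1.7526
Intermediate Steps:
o(J, a) = 1/12 (o(J, a) = 1/((-4)² - 4) = 1/(16 - 4) = 1/12)
-1*3 + 50/(40 + o(3, -3)) = -1*3 + 50/(40 + 1/12) = -3 + 50/(481/12) = -3 + 50*(12/481) = -3 + 600/481 = -843/481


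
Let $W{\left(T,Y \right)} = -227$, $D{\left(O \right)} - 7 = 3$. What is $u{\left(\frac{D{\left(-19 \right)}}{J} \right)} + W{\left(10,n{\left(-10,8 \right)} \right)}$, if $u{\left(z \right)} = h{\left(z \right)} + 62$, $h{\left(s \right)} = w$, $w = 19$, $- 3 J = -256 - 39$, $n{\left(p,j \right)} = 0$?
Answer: $-146$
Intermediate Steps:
$J = \frac{295}{3}$ ($J = - \frac{-256 - 39}{3} = \left(- \frac{1}{3}\right) \left(-295\right) = \frac{295}{3} \approx 98.333$)
$D{\left(O \right)} = 10$ ($D{\left(O \right)} = 7 + 3 = 10$)
$h{\left(s \right)} = 19$
$u{\left(z \right)} = 81$ ($u{\left(z \right)} = 19 + 62 = 81$)
$u{\left(\frac{D{\left(-19 \right)}}{J} \right)} + W{\left(10,n{\left(-10,8 \right)} \right)} = 81 - 227 = -146$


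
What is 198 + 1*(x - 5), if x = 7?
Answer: 200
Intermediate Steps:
198 + 1*(x - 5) = 198 + 1*(7 - 5) = 198 + 1*2 = 198 + 2 = 200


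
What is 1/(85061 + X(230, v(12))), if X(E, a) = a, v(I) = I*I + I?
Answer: 1/85217 ≈ 1.1735e-5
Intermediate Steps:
v(I) = I + I² (v(I) = I² + I = I + I²)
1/(85061 + X(230, v(12))) = 1/(85061 + 12*(1 + 12)) = 1/(85061 + 12*13) = 1/(85061 + 156) = 1/85217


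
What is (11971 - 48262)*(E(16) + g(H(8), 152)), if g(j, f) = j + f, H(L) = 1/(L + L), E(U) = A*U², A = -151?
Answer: 22357542333/16 ≈ 1.3973e+9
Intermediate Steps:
E(U) = -151*U²
H(L) = 1/(2*L)
g(j, f) = f + j
(11971 - 48262)*(E(16) + g(H(8), 152)) = (11971 - 48262)*(-151*16² + (152 + (½)/8)) = -36291*(-151*256 + (152 + (½)*(⅛))) = -36291*(-38656 + (152 + 1/16)) = -36291*(-38656 + 2433/16) = -36291*(-616063/16) = 22357542333/16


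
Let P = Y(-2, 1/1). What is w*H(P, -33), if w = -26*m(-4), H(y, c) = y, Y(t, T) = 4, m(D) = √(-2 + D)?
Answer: -104*I*√6 ≈ -254.75*I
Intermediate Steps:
P = 4
w = -26*I*√6 (w = -26*√(-2 - 4) = -26*I*√6 ≈ -63.687*I)
w*H(P, -33) = -26*I*√6*4 = -104*I*√6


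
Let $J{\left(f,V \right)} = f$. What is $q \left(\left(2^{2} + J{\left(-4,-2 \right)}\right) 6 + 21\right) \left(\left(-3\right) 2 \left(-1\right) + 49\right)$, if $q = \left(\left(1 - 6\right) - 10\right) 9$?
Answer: $-155925$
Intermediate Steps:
$q = -135$ ($q = \left(-5 - 10\right) 9 = \left(-15\right) 9 = -135$)
$q \left(\left(2^{2} + J{\left(-4,-2 \right)}\right) 6 + 21\right) \left(\left(-3\right) 2 \left(-1\right) + 49\right) = - 135 \left(\left(2^{2} - 4\right) 6 + 21\right) \left(\left(-3\right) 2 \left(-1\right) + 49\right) = - 135 \left(\left(4 - 4\right) 6 + 21\right) \left(\left(-6\right) \left(-1\right) + 49\right) = - 135 \left(0 \cdot 6 + 21\right) \left(6 + 49\right) = - 135 \left(0 + 21\right) 55 = - 135 \cdot 21 \cdot 55 = \left(-135\right) 1155 = -155925$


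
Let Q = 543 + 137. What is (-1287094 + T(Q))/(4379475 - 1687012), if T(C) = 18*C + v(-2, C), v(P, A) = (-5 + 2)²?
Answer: -1274845/2692463 ≈ -0.47349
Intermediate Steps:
v(P, A) = 9 (v(P, A) = (-3)² = 9)
Q = 680
T(C) = 9 + 18*C (T(C) = 18*C + 9 = 9 + 18*C)
(-1287094 + T(Q))/(4379475 - 1687012) = (-1287094 + (9 + 18*680))/(4379475 - 1687012) = (-1287094 + (9 + 12240))/2692463 = (-1287094 + 12249)*(1/2692463) = -1274845*1/2692463 = -1274845/2692463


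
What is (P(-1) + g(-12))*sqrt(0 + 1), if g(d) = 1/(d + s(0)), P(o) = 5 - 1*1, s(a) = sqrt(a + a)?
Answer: 47/12 ≈ 3.9167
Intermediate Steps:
s(a) = sqrt(2)*sqrt(a) (s(a) = sqrt(2*a) = sqrt(2)*sqrt(a))
P(o) = 4 (P(o) = 5 - 1 = 4)
g(d) = 1/d (g(d) = 1/(d + sqrt(2)*sqrt(0)) = 1/(d + sqrt(2)*0) = 1/(d + 0) = 1/d)
(P(-1) + g(-12))*sqrt(0 + 1) = (4 + 1/(-12))*sqrt(0 + 1) = (4 - 1/12)*sqrt(1) = (47/12)*1 = 47/12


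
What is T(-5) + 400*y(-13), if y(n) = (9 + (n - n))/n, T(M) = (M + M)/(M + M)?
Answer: -3587/13 ≈ -275.92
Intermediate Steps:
T(M) = 1 (T(M) = (2*M)/((2*M)) = (2*M)*(1/(2*M)) = 1)
y(n) = 9/n (y(n) = (9 + 0)/n = 9/n)
T(-5) + 400*y(-13) = 1 + 400*(9/(-13)) = 1 + 400*(9*(-1/13)) = 1 + 400*(-9/13) = 1 - 3600/13 = -3587/13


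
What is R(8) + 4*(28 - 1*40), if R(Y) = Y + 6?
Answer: -34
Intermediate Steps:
R(Y) = 6 + Y
R(8) + 4*(28 - 1*40) = (6 + 8) + 4*(28 - 1*40) = 14 + 4*(28 - 40) = 14 + 4*(-12) = 14 - 48 = -34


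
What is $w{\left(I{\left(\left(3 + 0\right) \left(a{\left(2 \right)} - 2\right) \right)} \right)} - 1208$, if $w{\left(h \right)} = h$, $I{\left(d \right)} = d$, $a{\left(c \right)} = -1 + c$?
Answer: $-1211$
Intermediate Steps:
$w{\left(I{\left(\left(3 + 0\right) \left(a{\left(2 \right)} - 2\right) \right)} \right)} - 1208 = \left(3 + 0\right) \left(\left(-1 + 2\right) - 2\right) - 1208 = 3 \left(1 - 2\right) - 1208 = 3 \left(-1\right) - 1208 = -3 - 1208 = -1211$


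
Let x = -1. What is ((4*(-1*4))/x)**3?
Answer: 4096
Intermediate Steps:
((4*(-1*4))/x)**3 = ((4*(-1*4))/(-1))**3 = ((4*(-4))*(-1))**3 = (-16*(-1))**3 = 16**3 = 4096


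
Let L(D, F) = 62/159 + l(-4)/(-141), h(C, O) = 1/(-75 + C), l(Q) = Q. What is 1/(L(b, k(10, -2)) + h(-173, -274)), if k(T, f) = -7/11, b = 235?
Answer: 617768/255925 ≈ 2.4139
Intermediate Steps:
k(T, f) = -7/11 (k(T, f) = -7*1/11 = -7/11)
L(D, F) = 1042/2491 (L(D, F) = 62/159 - 4/(-141) = 62*(1/159) - 4*(-1/141) = 62/159 + 4/141 = 1042/2491)
1/(L(b, k(10, -2)) + h(-173, -274)) = 1/(1042/2491 + 1/(-75 - 173)) = 1/(1042/2491 + 1/(-248)) = 1/(1042/2491 - 1/248) = 1/(255925/617768) = 617768/255925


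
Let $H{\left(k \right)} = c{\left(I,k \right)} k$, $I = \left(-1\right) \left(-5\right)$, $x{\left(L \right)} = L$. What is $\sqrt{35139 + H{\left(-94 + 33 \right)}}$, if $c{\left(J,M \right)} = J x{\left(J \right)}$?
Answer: $49 \sqrt{14} \approx 183.34$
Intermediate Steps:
$I = 5$
$c{\left(J,M \right)} = J^{2}$ ($c{\left(J,M \right)} = J J = J^{2}$)
$H{\left(k \right)} = 25 k$ ($H{\left(k \right)} = 5^{2} k = 25 k$)
$\sqrt{35139 + H{\left(-94 + 33 \right)}} = \sqrt{35139 + 25 \left(-94 + 33\right)} = \sqrt{35139 + 25 \left(-61\right)} = \sqrt{35139 - 1525} = \sqrt{33614} = 49 \sqrt{14}$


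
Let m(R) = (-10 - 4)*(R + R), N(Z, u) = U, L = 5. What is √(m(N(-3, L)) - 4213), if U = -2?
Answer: I*√4157 ≈ 64.475*I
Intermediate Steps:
N(Z, u) = -2
m(R) = -28*R
√(m(N(-3, L)) - 4213) = √(-28*(-2) - 4213) = √(56 - 4213) = √(-4157) = I*√4157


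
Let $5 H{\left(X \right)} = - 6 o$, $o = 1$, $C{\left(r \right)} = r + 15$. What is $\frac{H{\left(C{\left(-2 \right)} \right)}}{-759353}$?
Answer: $\frac{6}{3796765} \approx 1.5803 \cdot 10^{-6}$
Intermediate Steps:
$C{\left(r \right)} = 15 + r$
$H{\left(X \right)} = - \frac{6}{5}$ ($H{\left(X \right)} = \frac{\left(-6\right) 1}{5} = \frac{1}{5} \left(-6\right) = - \frac{6}{5}$)
$\frac{H{\left(C{\left(-2 \right)} \right)}}{-759353} = - \frac{6}{5 \left(-759353\right)} = \left(- \frac{6}{5}\right) \left(- \frac{1}{759353}\right) = \frac{6}{3796765}$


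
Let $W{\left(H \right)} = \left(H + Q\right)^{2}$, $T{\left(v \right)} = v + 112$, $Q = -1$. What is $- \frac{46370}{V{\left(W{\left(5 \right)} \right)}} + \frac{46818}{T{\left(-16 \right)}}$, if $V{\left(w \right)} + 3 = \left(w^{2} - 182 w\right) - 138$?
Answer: $\frac{22566911}{44752} \approx 504.27$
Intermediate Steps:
$T{\left(v \right)} = 112 + v$
$W{\left(H \right)} = \left(-1 + H\right)^{2}$ ($W{\left(H \right)} = \left(H - 1\right)^{2} = \left(-1 + H\right)^{2}$)
$V{\left(w \right)} = -141 + w^{2} - 182 w$ ($V{\left(w \right)} = -3 - \left(138 - w^{2} + 182 w\right) = -141 + w^{2} - 182 w$)
$- \frac{46370}{V{\left(W{\left(5 \right)} \right)}} + \frac{46818}{T{\left(-16 \right)}} = - \frac{46370}{-141 + \left(\left(-1 + 5\right)^{2}\right)^{2} - 182 \left(-1 + 5\right)^{2}} + \frac{46818}{112 - 16} = - \frac{46370}{-141 + \left(4^{2}\right)^{2} - 182 \cdot 4^{2}} + \frac{46818}{96} = - \frac{46370}{-141 + 16^{2} - 2912} + 46818 \cdot \frac{1}{96} = - \frac{46370}{-141 + 256 - 2912} + \frac{7803}{16} = - \frac{46370}{-2797} + \frac{7803}{16} = \left(-46370\right) \left(- \frac{1}{2797}\right) + \frac{7803}{16} = \frac{46370}{2797} + \frac{7803}{16} = \frac{22566911}{44752}$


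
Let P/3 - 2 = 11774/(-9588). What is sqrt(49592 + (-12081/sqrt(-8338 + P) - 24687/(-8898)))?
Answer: sqrt(955716814197985347273294 + 52432362902678964*I*sqrt(2365115106))/4389819402 ≈ 222.7 + 0.29709*I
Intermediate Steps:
P = 3701/1598 (P = 6 + 3*(11774/(-9588)) = 6 + 3*(11774*(-1/9588)) = 6 + 3*(-5887/4794) = 6 - 5887/1598 = 3701/1598 ≈ 2.3160)
sqrt(49592 + (-12081/sqrt(-8338 + P) - 24687/(-8898))) = sqrt(49592 + (-12081/sqrt(-8338 + 3701/1598) - 24687/(-8898))) = sqrt(49592 + (-12081*(-I*sqrt(2365115106)/4440141) - 24687*(-1/8898))) = sqrt(49592 + (-12081*(-I*sqrt(2365115106)/4440141) + 8229/2966)) = sqrt(49592 + (-(-4027)*I*sqrt(2365115106)/1480047 + 8229/2966)) = sqrt(49592 + (4027*I*sqrt(2365115106)/1480047 + 8229/2966)) = sqrt(49592 + (8229/2966 + 4027*I*sqrt(2365115106)/1480047)) = sqrt(147098101/2966 + 4027*I*sqrt(2365115106)/1480047)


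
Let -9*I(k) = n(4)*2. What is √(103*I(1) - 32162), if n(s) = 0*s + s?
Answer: I*√290282/3 ≈ 179.59*I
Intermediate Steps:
n(s) = s (n(s) = 0 + s = s)
I(k) = -8/9 (I(k) = -4*2/9 = -⅑*8 = -8/9)
√(103*I(1) - 32162) = √(103*(-8/9) - 32162) = √(-824/9 - 32162) = √(-290282/9) = I*√290282/3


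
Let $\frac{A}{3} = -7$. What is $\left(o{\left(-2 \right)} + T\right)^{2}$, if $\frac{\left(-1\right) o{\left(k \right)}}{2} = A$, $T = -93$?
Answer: $2601$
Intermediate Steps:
$A = -21$ ($A = 3 \left(-7\right) = -21$)
$o{\left(k \right)} = 42$ ($o{\left(k \right)} = \left(-2\right) \left(-21\right) = 42$)
$\left(o{\left(-2 \right)} + T\right)^{2} = \left(42 - 93\right)^{2} = \left(-51\right)^{2} = 2601$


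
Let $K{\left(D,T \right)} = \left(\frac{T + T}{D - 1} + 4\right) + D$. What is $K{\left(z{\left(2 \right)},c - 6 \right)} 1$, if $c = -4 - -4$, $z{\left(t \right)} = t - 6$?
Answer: $\frac{12}{5} \approx 2.4$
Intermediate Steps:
$z{\left(t \right)} = -6 + t$
$c = 0$ ($c = -4 + 4 = 0$)
$K{\left(D,T \right)} = 4 + D + \frac{2 T}{-1 + D}$ ($K{\left(D,T \right)} = \left(\frac{2 T}{D + \left(-4 + 3\right)} + 4\right) + D = \left(\frac{2 T}{D - 1} + 4\right) + D = \left(\frac{2 T}{-1 + D} + 4\right) + D = \left(4 + \frac{2 T}{-1 + D}\right) + D = 4 + D + \frac{2 T}{-1 + D}$)
$K{\left(z{\left(2 \right)},c - 6 \right)} 1 = \frac{-4 + \left(-6 + 2\right)^{2} + 2 \left(0 - 6\right) + 3 \left(-6 + 2\right)}{-1 + \left(-6 + 2\right)} 1 = \frac{-4 + \left(-4\right)^{2} + 2 \left(0 - 6\right) + 3 \left(-4\right)}{-1 - 4} \cdot 1 = \frac{-4 + 16 + 2 \left(-6\right) - 12}{-5} \cdot 1 = - \frac{-4 + 16 - 12 - 12}{5} \cdot 1 = \left(- \frac{1}{5}\right) \left(-12\right) 1 = \frac{12}{5} \cdot 1 = \frac{12}{5}$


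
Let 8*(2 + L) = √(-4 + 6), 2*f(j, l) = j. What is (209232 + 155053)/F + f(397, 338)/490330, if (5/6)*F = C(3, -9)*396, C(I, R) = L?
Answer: -14289574149557/36989514540 - 1821425*√2/75438 ≈ -420.46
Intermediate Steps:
f(j, l) = j/2
L = -2 + √2/8 (L = -2 + √(-4 + 6)/8 = -2 + √2/8 ≈ -1.8232)
C(I, R) = -2 + √2/8
F = -4752/5 + 297*√2/5 (F = 6*((-2 + √2/8)*396)/5 = 6*(-792 + 99*√2/2)/5 = -4752/5 + 297*√2/5 ≈ -866.40)
(209232 + 155053)/F + f(397, 338)/490330 = (209232 + 155053)/(-4752/5 + 297*√2/5) + ((½)*397)/490330 = 364285/(-4752/5 + 297*√2/5) + (397/2)*(1/490330) = 364285/(-4752/5 + 297*√2/5) + 397/980660 = 397/980660 + 364285/(-4752/5 + 297*√2/5)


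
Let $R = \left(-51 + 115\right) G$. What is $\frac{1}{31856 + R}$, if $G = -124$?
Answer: $\frac{1}{23920} \approx 4.1806 \cdot 10^{-5}$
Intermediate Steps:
$R = -7936$ ($R = \left(-51 + 115\right) \left(-124\right) = 64 \left(-124\right) = -7936$)
$\frac{1}{31856 + R} = \frac{1}{31856 - 7936} = \frac{1}{23920}$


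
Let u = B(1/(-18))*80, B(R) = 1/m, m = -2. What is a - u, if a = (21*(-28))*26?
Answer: -15248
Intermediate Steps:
a = -15288 (a = -588*26 = -15288)
B(R) = -½ (B(R) = 1/(-2) = -½)
u = -40 (u = -½*80 = -40)
a - u = -15288 - 1*(-40) = -15288 + 40 = -15248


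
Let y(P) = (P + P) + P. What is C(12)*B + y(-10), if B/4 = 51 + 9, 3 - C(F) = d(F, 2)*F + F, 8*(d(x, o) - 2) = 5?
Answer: -9750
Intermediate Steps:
d(x, o) = 21/8 (d(x, o) = 2 + (1/8)*5 = 2 + 5/8 = 21/8)
y(P) = 3*P (y(P) = 2*P + P = 3*P)
C(F) = 3 - 29*F/8 (C(F) = 3 - (21*F/8 + F) = 3 - 29*F/8)
B = 240 (B = 4*(51 + 9) = 4*60 = 240)
C(12)*B + y(-10) = (3 - 29/8*12)*240 + 3*(-10) = (3 - 87/2)*240 - 30 = -81/2*240 - 30 = -9720 - 30 = -9750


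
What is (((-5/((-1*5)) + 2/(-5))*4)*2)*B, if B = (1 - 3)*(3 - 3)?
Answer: 0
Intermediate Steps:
B = 0 (B = -2*0 = 0)
(((-5/((-1*5)) + 2/(-5))*4)*2)*B = (((-5/((-1*5)) + 2/(-5))*4)*2)*0 = (((-5/(-5) + 2*(-⅕))*4)*2)*0 = (((-5*(-⅕) - ⅖)*4)*2)*0 = (((1 - ⅖)*4)*2)*0 = (((⅗)*4)*2)*0 = ((12/5)*2)*0 = (24/5)*0 = 0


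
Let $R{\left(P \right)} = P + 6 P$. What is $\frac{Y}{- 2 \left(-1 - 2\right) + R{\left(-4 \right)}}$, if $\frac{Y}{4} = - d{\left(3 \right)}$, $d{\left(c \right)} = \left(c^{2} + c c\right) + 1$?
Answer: $\frac{38}{11} \approx 3.4545$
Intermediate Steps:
$d{\left(c \right)} = 1 + 2 c^{2}$ ($d{\left(c \right)} = \left(c^{2} + c^{2}\right) + 1 = 2 c^{2} + 1 = 1 + 2 c^{2}$)
$R{\left(P \right)} = 7 P$
$Y = -76$ ($Y = 4 \left(- (1 + 2 \cdot 3^{2})\right) = 4 \left(- (1 + 2 \cdot 9)\right) = 4 \left(- (1 + 18)\right) = 4 \left(\left(-1\right) 19\right) = 4 \left(-19\right) = -76$)
$\frac{Y}{- 2 \left(-1 - 2\right) + R{\left(-4 \right)}} = \frac{1}{- 2 \left(-1 - 2\right) + 7 \left(-4\right)} \left(-76\right) = \frac{1}{\left(-2\right) \left(-3\right) - 28} \left(-76\right) = \frac{1}{6 - 28} \left(-76\right) = \frac{1}{-22} \left(-76\right) = \left(- \frac{1}{22}\right) \left(-76\right) = \frac{38}{11}$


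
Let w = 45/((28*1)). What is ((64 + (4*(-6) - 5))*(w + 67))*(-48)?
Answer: -115260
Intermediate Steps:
w = 45/28 ≈ 1.6071
((64 + (4*(-6) - 5))*(w + 67))*(-48) = ((64 + (4*(-6) - 5))*(45/28 + 67))*(-48) = ((64 + (-24 - 5))*(1921/28))*(-48) = ((64 - 29)*(1921/28))*(-48) = (35*(1921/28))*(-48) = (9605/4)*(-48) = -115260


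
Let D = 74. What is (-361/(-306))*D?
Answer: 13357/153 ≈ 87.301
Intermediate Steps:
(-361/(-306))*D = -361/(-306)*74 = -361*(-1/306)*74 = (361/306)*74 = 13357/153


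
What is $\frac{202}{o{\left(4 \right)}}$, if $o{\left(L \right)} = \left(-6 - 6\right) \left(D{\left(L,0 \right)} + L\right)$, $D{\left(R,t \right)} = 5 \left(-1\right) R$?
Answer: $\frac{101}{96} \approx 1.0521$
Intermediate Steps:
$D{\left(R,t \right)} = - 5 R$
$o{\left(L \right)} = 48 L$ ($o{\left(L \right)} = \left(-6 - 6\right) \left(- 5 L + L\right) = - 12 \left(- 4 L\right) = 48 L$)
$\frac{202}{o{\left(4 \right)}} = \frac{202}{48 \cdot 4} = \frac{202}{192} = 202 \cdot \frac{1}{192} = \frac{101}{96}$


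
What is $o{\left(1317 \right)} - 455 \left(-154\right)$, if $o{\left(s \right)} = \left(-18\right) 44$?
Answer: $69278$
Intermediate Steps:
$o{\left(s \right)} = -792$
$o{\left(1317 \right)} - 455 \left(-154\right) = -792 - 455 \left(-154\right) = -792 - -70070 = -792 + 70070 = 69278$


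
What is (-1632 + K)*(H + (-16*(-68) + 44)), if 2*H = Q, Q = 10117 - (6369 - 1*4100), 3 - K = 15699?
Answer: -87610368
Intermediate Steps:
K = -15696 (K = 3 - 1*15699 = 3 - 15699 = -15696)
Q = 7848 (Q = 10117 - (6369 - 4100) = 10117 - 1*2269 = 10117 - 2269 = 7848)
H = 3924 (H = (½)*7848 = 3924)
(-1632 + K)*(H + (-16*(-68) + 44)) = (-1632 - 15696)*(3924 + (-16*(-68) + 44)) = -17328*(3924 + (1088 + 44)) = -17328*(3924 + 1132) = -17328*5056 = -87610368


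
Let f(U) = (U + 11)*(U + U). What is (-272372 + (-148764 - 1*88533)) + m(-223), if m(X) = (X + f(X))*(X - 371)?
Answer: -56541095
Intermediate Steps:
f(U) = 2*U*(11 + U) (f(U) = (11 + U)*(2*U) = 2*U*(11 + U))
m(X) = (-371 + X)*(X + 2*X*(11 + X)) (m(X) = (X + 2*X*(11 + X))*(X - 371) = (X + 2*X*(11 + X))*(-371 + X) = (-371 + X)*(X + 2*X*(11 + X)))
(-272372 + (-148764 - 1*88533)) + m(-223) = (-272372 + (-148764 - 1*88533)) - 223*(-8533 - 719*(-223) + 2*(-223)**2) = (-272372 + (-148764 - 88533)) - 223*(-8533 + 160337 + 2*49729) = (-272372 - 237297) - 223*(-8533 + 160337 + 99458) = -509669 - 223*251262 = -509669 - 56031426 = -56541095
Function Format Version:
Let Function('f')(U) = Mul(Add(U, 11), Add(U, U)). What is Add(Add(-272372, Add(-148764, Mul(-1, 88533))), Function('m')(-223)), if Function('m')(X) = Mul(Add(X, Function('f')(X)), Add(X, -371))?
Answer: -56541095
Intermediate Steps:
Function('f')(U) = Mul(2, U, Add(11, U)) (Function('f')(U) = Mul(Add(11, U), Mul(2, U)) = Mul(2, U, Add(11, U)))
Function('m')(X) = Mul(Add(-371, X), Add(X, Mul(2, X, Add(11, X)))) (Function('m')(X) = Mul(Add(X, Mul(2, X, Add(11, X))), Add(X, -371)) = Mul(Add(X, Mul(2, X, Add(11, X))), Add(-371, X)) = Mul(Add(-371, X), Add(X, Mul(2, X, Add(11, X)))))
Add(Add(-272372, Add(-148764, Mul(-1, 88533))), Function('m')(-223)) = Add(Add(-272372, Add(-148764, Mul(-1, 88533))), Mul(-223, Add(-8533, Mul(-719, -223), Mul(2, Pow(-223, 2))))) = Add(Add(-272372, Add(-148764, -88533)), Mul(-223, Add(-8533, 160337, Mul(2, 49729)))) = Add(Add(-272372, -237297), Mul(-223, Add(-8533, 160337, 99458))) = Add(-509669, Mul(-223, 251262)) = Add(-509669, -56031426) = -56541095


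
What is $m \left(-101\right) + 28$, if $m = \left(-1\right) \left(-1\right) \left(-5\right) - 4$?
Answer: $937$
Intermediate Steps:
$m = -9$ ($m = 1 \left(-5\right) - 4 = -5 - 4 = -9$)
$m \left(-101\right) + 28 = \left(-9\right) \left(-101\right) + 28 = 909 + 28 = 937$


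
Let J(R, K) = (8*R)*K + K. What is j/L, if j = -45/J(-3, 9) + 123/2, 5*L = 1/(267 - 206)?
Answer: 865895/46 ≈ 18824.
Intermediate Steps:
J(R, K) = K + 8*K*R (J(R, K) = 8*K*R + K = K + 8*K*R)
L = 1/305 (L = 1/(5*(267 - 206)) = (⅕)/61 = (⅕)*(1/61) = 1/305 ≈ 0.0032787)
j = 2839/46 (j = -45*1/(9*(1 + 8*(-3))) + 123/2 = -45*1/(9*(1 - 24)) + 123*(½) = -45/(9*(-23)) + 123/2 = -45/(-207) + 123/2 = -45*(-1/207) + 123/2 = 5/23 + 123/2 = 2839/46 ≈ 61.717)
j/L = (2839/46)/(1/305) = 305*(2839/46) = 865895/46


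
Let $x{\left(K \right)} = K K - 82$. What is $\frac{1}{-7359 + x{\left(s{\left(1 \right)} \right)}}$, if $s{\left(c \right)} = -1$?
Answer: $- \frac{1}{7440} \approx -0.00013441$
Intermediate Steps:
$x{\left(K \right)} = -82 + K^{2}$ ($x{\left(K \right)} = K^{2} - 82 = -82 + K^{2}$)
$\frac{1}{-7359 + x{\left(s{\left(1 \right)} \right)}} = \frac{1}{-7359 - \left(82 - \left(-1\right)^{2}\right)} = \frac{1}{-7359 + \left(-82 + 1\right)} = \frac{1}{-7359 - 81} = \frac{1}{-7440} = - \frac{1}{7440}$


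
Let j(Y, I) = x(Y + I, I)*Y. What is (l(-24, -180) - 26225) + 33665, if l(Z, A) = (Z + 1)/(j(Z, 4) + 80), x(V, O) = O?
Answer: 119063/16 ≈ 7441.4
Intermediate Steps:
j(Y, I) = I*Y
l(Z, A) = (1 + Z)/(80 + 4*Z) (l(Z, A) = (Z + 1)/(4*Z + 80) = (1 + Z)/(80 + 4*Z))
(l(-24, -180) - 26225) + 33665 = ((1 - 24)/(4*(20 - 24)) - 26225) + 33665 = ((¼)*(-23)/(-4) - 26225) + 33665 = ((¼)*(-¼)*(-23) - 26225) + 33665 = (23/16 - 26225) + 33665 = -419577/16 + 33665 = 119063/16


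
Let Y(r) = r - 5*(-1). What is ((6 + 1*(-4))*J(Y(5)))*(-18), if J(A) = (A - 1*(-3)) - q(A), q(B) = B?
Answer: -108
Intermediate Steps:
Y(r) = 5 + r (Y(r) = r + 5 = 5 + r)
J(A) = 3 (J(A) = (A - 1*(-3)) - A = (A + 3) - A = (3 + A) - A = 3)
((6 + 1*(-4))*J(Y(5)))*(-18) = ((6 + 1*(-4))*3)*(-18) = ((6 - 4)*3)*(-18) = (2*3)*(-18) = 6*(-18) = -108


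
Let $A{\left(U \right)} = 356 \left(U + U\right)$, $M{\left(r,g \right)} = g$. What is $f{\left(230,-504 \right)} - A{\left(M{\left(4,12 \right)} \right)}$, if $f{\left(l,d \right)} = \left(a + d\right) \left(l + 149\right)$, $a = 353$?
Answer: $-65773$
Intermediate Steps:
$f{\left(l,d \right)} = \left(149 + l\right) \left(353 + d\right)$ ($f{\left(l,d \right)} = \left(353 + d\right) \left(l + 149\right) = \left(353 + d\right) \left(149 + l\right) = \left(149 + l\right) \left(353 + d\right)$)
$A{\left(U \right)} = 712 U$ ($A{\left(U \right)} = 356 \cdot 2 U = 712 U$)
$f{\left(230,-504 \right)} - A{\left(M{\left(4,12 \right)} \right)} = \left(52597 + 149 \left(-504\right) + 353 \cdot 230 - 115920\right) - 712 \cdot 12 = \left(52597 - 75096 + 81190 - 115920\right) - 8544 = -57229 - 8544 = -65773$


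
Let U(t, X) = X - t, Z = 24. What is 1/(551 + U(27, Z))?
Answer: 1/548 ≈ 0.0018248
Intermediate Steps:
1/(551 + U(27, Z)) = 1/(551 + (24 - 1*27)) = 1/(551 + (24 - 27)) = 1/(551 - 3) = 1/548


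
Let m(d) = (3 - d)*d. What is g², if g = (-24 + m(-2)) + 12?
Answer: 484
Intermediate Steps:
m(d) = d*(3 - d)
g = -22 (g = (-24 - 2*(3 - 1*(-2))) + 12 = (-24 - 2*(3 + 2)) + 12 = (-24 - 2*5) + 12 = (-24 - 10) + 12 = -34 + 12 = -22)
g² = (-22)² = 484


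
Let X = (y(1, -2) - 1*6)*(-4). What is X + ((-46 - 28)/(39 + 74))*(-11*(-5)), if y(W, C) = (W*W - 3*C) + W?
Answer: -4974/113 ≈ -44.018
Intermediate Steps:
y(W, C) = W + W**2 - 3*C (y(W, C) = (W**2 - 3*C) + W = W + W**2 - 3*C)
X = -8 (X = ((1 + 1**2 - 3*(-2)) - 1*6)*(-4) = ((1 + 1 + 6) - 6)*(-4) = (8 - 6)*(-4) = 2*(-4) = -8)
X + ((-46 - 28)/(39 + 74))*(-11*(-5)) = -8 + ((-46 - 28)/(39 + 74))*(-11*(-5)) = -8 - 74/113*55 = -8 - 4070/113 = -4974/113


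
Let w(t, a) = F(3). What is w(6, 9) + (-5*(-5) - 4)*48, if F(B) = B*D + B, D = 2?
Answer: 1017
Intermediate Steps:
F(B) = 3*B (F(B) = B*2 + B = 2*B + B = 3*B)
w(t, a) = 9 (w(t, a) = 3*3 = 9)
w(6, 9) + (-5*(-5) - 4)*48 = 9 + (-5*(-5) - 4)*48 = 9 + (25 - 4)*48 = 9 + 21*48 = 9 + 1008 = 1017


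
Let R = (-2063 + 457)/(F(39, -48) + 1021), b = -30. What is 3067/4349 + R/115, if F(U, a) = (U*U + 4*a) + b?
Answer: 405645553/580156600 ≈ 0.69920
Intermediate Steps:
F(U, a) = -30 + U² + 4*a (F(U, a) = (U*U + 4*a) - 30 = (U² + 4*a) - 30 = -30 + U² + 4*a)
R = -803/1160 (R = (-2063 + 457)/((-30 + 39² + 4*(-48)) + 1021) = -1606/((-30 + 1521 - 192) + 1021) = -1606/(1299 + 1021) = -1606/2320 = -1606*1/2320 = -803/1160 ≈ -0.69224)
3067/4349 + R/115 = 3067/4349 - 803/1160/115 = 3067*(1/4349) - 803/1160*1/115 = 3067/4349 - 803/133400 = 405645553/580156600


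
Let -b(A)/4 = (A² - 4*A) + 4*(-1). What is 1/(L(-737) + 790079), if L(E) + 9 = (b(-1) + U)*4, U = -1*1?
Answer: 1/790050 ≈ 1.2657e-6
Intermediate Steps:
U = -1
b(A) = 16 - 4*A² + 16*A (b(A) = -4*((A² - 4*A) + 4*(-1)) = -4*((A² - 4*A) - 4) = -4*(-4 + A² - 4*A) = 16 - 4*A² + 16*A)
L(E) = -29 (L(E) = -9 + ((16 - 4*(-1)² + 16*(-1)) - 1)*4 = -9 + ((16 - 4*1 - 16) - 1)*4 = -9 + ((16 - 4 - 16) - 1)*4 = -9 + (-4 - 1)*4 = -9 - 5*4 = -9 - 20 = -29)
1/(L(-737) + 790079) = 1/(-29 + 790079) = 1/790050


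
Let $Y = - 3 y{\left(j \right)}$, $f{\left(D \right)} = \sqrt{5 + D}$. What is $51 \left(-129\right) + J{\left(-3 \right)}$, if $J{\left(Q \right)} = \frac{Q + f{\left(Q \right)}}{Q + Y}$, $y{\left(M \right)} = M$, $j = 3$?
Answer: $- \frac{26315}{4} - \frac{\sqrt{2}}{12} \approx -6578.9$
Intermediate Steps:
$Y = -9$ ($Y = \left(-3\right) 3 = -9$)
$J{\left(Q \right)} = \frac{Q + \sqrt{5 + Q}}{-9 + Q}$ ($J{\left(Q \right)} = \frac{Q + \sqrt{5 + Q}}{Q - 9} = \frac{Q + \sqrt{5 + Q}}{-9 + Q}$)
$51 \left(-129\right) + J{\left(-3 \right)} = 51 \left(-129\right) + \frac{-3 + \sqrt{5 - 3}}{-9 - 3} = -6579 + \frac{-3 + \sqrt{2}}{-12} = -6579 - \frac{-3 + \sqrt{2}}{12} = -6579 + \left(\frac{1}{4} - \frac{\sqrt{2}}{12}\right) = - \frac{26315}{4} - \frac{\sqrt{2}}{12}$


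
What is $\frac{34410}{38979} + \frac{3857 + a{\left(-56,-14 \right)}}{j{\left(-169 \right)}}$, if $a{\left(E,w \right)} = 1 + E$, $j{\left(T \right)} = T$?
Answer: $- \frac{47460956}{2195817} \approx -21.614$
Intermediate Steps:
$\frac{34410}{38979} + \frac{3857 + a{\left(-56,-14 \right)}}{j{\left(-169 \right)}} = \frac{34410}{38979} + \frac{3857 + \left(1 - 56\right)}{-169} = 34410 \cdot \frac{1}{38979} + \left(3857 - 55\right) \left(- \frac{1}{169}\right) = \frac{11470}{12993} + 3802 \left(- \frac{1}{169}\right) = \frac{11470}{12993} - \frac{3802}{169} = - \frac{47460956}{2195817}$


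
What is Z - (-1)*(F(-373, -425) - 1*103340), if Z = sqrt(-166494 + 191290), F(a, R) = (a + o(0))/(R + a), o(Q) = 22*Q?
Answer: -82464947/798 + 2*sqrt(6199) ≈ -1.0318e+5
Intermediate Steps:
F(a, R) = a/(R + a) (F(a, R) = (a + 22*0)/(R + a) = (a + 0)/(R + a) = a/(R + a))
Z = 2*sqrt(6199) (Z = sqrt(24796) = 2*sqrt(6199) ≈ 157.47)
Z - (-1)*(F(-373, -425) - 1*103340) = 2*sqrt(6199) - (-1)*(-373/(-425 - 373) - 1*103340) = 2*sqrt(6199) - (-1)*(-373/(-798) - 103340) = 2*sqrt(6199) - (-1)*(-373*(-1/798) - 103340) = 2*sqrt(6199) - (-1)*(373/798 - 103340) = 2*sqrt(6199) - (-1)*(-82464947)/798 = 2*sqrt(6199) - 1*82464947/798 = 2*sqrt(6199) - 82464947/798 = -82464947/798 + 2*sqrt(6199)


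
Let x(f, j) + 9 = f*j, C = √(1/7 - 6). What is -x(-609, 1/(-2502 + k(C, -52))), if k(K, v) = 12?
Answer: 7267/830 ≈ 8.7554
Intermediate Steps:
C = I*√287/7 (C = √(⅐ - 6) = √(-41/7) = I*√287/7 ≈ 2.4202*I)
x(f, j) = -9 + f*j
-x(-609, 1/(-2502 + k(C, -52))) = -(-9 - 609/(-2502 + 12)) = -(-9 - 609/(-2490)) = -(-9 - 609*(-1/2490)) = -(-9 + 203/830) = -1*(-7267/830) = 7267/830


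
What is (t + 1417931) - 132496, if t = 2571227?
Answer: 3856662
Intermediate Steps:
(t + 1417931) - 132496 = (2571227 + 1417931) - 132496 = 3989158 - 132496 = 3856662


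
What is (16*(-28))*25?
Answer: -11200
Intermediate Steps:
(16*(-28))*25 = -448*25 = -11200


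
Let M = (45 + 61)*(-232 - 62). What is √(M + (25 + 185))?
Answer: I*√30954 ≈ 175.94*I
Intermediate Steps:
M = -31164 (M = 106*(-294) = -31164)
√(M + (25 + 185)) = √(-31164 + (25 + 185)) = √(-31164 + 210) = √(-30954) = I*√30954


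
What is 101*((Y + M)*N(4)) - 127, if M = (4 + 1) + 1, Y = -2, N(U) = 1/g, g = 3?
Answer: 23/3 ≈ 7.6667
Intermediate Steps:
N(U) = ⅓ (N(U) = 1/3 = ⅓)
M = 6 (M = 5 + 1 = 6)
101*((Y + M)*N(4)) - 127 = 101*((-2 + 6)*(⅓)) - 127 = 101*(4*(⅓)) - 127 = 101*(4/3) - 127 = 404/3 - 127 = 23/3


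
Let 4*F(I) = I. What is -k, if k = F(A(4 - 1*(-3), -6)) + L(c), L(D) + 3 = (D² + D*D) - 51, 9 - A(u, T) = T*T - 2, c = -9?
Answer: -407/4 ≈ -101.75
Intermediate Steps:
A(u, T) = 11 - T² (A(u, T) = 9 - (T*T - 2) = 9 - (T² - 2) = 9 - (-2 + T²) = 9 + (2 - T²) = 11 - T²)
L(D) = -54 + 2*D² (L(D) = -3 + ((D² + D*D) - 51) = -3 + ((D² + D²) - 51) = -3 + (2*D² - 51) = -3 + (-51 + 2*D²) = -54 + 2*D²)
F(I) = I/4
k = 407/4 (k = (11 - 1*(-6)²)/4 + (-54 + 2*(-9)²) = (11 - 1*36)/4 + (-54 + 2*81) = (11 - 36)/4 + (-54 + 162) = (¼)*(-25) + 108 = -25/4 + 108 = 407/4 ≈ 101.75)
-k = -1*407/4 = -407/4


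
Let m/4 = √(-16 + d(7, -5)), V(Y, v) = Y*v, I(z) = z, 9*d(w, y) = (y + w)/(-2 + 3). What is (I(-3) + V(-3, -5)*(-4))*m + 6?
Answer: 6 - 84*I*√142 ≈ 6.0 - 1001.0*I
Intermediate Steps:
d(w, y) = w/9 + y/9 (d(w, y) = ((y + w)/(-2 + 3))/9 = ((w + y)/1)/9 = ((w + y)*1)/9 = (w + y)/9 = w/9 + y/9)
m = 4*I*√142/3 (m = 4*√(-16 + ((⅑)*7 + (⅑)*(-5))) = 4*√(-16 + (7/9 - 5/9)) = 4*√(-16 + 2/9) = 4*√(-142/9) = 4*(I*√142/3) = 4*I*√142/3 ≈ 15.889*I)
(I(-3) + V(-3, -5)*(-4))*m + 6 = (-3 - 3*(-5)*(-4))*(4*I*√142/3) + 6 = (-3 + 15*(-4))*(4*I*√142/3) + 6 = (-3 - 60)*(4*I*√142/3) + 6 = -84*I*√142 + 6 = 6 - 84*I*√142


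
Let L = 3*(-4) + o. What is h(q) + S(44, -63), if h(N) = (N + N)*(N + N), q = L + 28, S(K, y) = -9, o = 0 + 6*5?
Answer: 8455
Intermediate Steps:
o = 30 (o = 0 + 30 = 30)
L = 18 (L = 3*(-4) + 30 = -12 + 30 = 18)
q = 46 (q = 18 + 28 = 46)
h(N) = 4*N² (h(N) = (2*N)*(2*N) = 4*N²)
h(q) + S(44, -63) = 4*46² - 9 = 4*2116 - 9 = 8464 - 9 = 8455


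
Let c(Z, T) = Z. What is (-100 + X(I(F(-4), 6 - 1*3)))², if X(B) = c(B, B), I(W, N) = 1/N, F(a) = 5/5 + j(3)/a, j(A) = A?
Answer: 89401/9 ≈ 9933.4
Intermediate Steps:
F(a) = 1 + 3/a (F(a) = 5/5 + 3/a = 5*(⅕) + 3/a = 1 + 3/a)
X(B) = B
(-100 + X(I(F(-4), 6 - 1*3)))² = (-100 + 1/(6 - 1*3))² = (-100 + 1/(6 - 3))² = (-100 + 1/3)² = (-100 + ⅓)² = (-299/3)² = 89401/9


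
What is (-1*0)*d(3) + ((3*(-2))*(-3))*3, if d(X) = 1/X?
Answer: 54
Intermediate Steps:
d(X) = 1/X
(-1*0)*d(3) + ((3*(-2))*(-3))*3 = -1*0/3 + ((3*(-2))*(-3))*3 = 0*(1/3) - 6*(-3)*3 = 0 + 18*3 = 0 + 54 = 54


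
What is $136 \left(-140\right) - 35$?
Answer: $-19075$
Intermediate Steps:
$136 \left(-140\right) - 35 = -19040 - 35 = -19075$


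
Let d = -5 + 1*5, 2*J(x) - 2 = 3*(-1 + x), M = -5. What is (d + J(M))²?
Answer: 64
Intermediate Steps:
J(x) = -½ + 3*x/2 (J(x) = 1 + (3*(-1 + x))/2 = 1 + (-3 + 3*x)/2 = 1 + (-3/2 + 3*x/2) = -½ + 3*x/2)
d = 0 (d = -5 + 5 = 0)
(d + J(M))² = (0 + (-½ + (3/2)*(-5)))² = (0 + (-½ - 15/2))² = (0 - 8)² = (-8)² = 64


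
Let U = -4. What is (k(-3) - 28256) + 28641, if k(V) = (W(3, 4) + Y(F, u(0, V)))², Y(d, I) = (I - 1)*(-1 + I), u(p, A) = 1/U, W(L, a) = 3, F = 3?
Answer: 103889/256 ≈ 405.82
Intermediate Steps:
u(p, A) = -¼ (u(p, A) = 1/(-4) = -¼)
Y(d, I) = (-1 + I)² (Y(d, I) = (-1 + I)*(-1 + I) = (-1 + I)²)
k(V) = 5329/256 (k(V) = (3 + (-1 - ¼)²)² = (3 + (-5/4)²)² = (3 + 25/16)² = (73/16)² = 5329/256)
(k(-3) - 28256) + 28641 = (5329/256 - 28256) + 28641 = -7228207/256 + 28641 = 103889/256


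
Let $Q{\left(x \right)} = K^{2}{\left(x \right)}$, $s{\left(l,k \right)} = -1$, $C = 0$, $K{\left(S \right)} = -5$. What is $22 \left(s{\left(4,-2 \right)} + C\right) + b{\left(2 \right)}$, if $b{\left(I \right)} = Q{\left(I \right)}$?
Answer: $3$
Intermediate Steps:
$Q{\left(x \right)} = 25$ ($Q{\left(x \right)} = \left(-5\right)^{2} = 25$)
$b{\left(I \right)} = 25$
$22 \left(s{\left(4,-2 \right)} + C\right) + b{\left(2 \right)} = 22 \left(-1 + 0\right) + 25 = 22 \left(-1\right) + 25 = -22 + 25 = 3$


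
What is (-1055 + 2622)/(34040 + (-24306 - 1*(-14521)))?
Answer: 1567/24255 ≈ 0.064605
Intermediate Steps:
(-1055 + 2622)/(34040 + (-24306 - 1*(-14521))) = 1567/(34040 + (-24306 + 14521)) = 1567/(34040 - 9785) = 1567/24255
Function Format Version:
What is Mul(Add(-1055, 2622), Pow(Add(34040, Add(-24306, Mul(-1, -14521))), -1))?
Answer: Rational(1567, 24255) ≈ 0.064605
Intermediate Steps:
Mul(Add(-1055, 2622), Pow(Add(34040, Add(-24306, Mul(-1, -14521))), -1)) = Mul(1567, Pow(Add(34040, Add(-24306, 14521)), -1)) = Mul(1567, Pow(Add(34040, -9785), -1)) = Mul(1567, Pow(24255, -1)) = Mul(1567, Rational(1, 24255)) = Rational(1567, 24255)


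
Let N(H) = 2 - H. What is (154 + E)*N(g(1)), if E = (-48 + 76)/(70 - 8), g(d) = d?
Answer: 4788/31 ≈ 154.45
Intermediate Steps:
E = 14/31 (E = 28/62 = 28*(1/62) = 14/31 ≈ 0.45161)
(154 + E)*N(g(1)) = (154 + 14/31)*(2 - 1*1) = 4788*(2 - 1)/31 = (4788/31)*1 = 4788/31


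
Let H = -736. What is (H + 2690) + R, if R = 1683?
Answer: 3637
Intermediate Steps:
(H + 2690) + R = (-736 + 2690) + 1683 = 1954 + 1683 = 3637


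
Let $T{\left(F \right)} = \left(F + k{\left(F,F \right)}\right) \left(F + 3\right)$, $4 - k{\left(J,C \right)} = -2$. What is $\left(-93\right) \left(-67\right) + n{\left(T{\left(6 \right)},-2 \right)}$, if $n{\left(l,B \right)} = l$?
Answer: $6339$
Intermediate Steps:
$k{\left(J,C \right)} = 6$ ($k{\left(J,C \right)} = 4 - -2 = 4 + 2 = 6$)
$T{\left(F \right)} = \left(3 + F\right) \left(6 + F\right)$ ($T{\left(F \right)} = \left(F + 6\right) \left(F + 3\right) = \left(6 + F\right) \left(3 + F\right) = \left(3 + F\right) \left(6 + F\right)$)
$\left(-93\right) \left(-67\right) + n{\left(T{\left(6 \right)},-2 \right)} = \left(-93\right) \left(-67\right) + \left(18 + 6^{2} + 9 \cdot 6\right) = 6231 + \left(18 + 36 + 54\right) = 6231 + 108 = 6339$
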